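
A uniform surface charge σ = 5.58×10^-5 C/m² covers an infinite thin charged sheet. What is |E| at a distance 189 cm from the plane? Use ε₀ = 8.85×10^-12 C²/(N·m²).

|E| ≈ 3.15×10^6 N/C

By planar symmetry E is perpendicular to the sheet and uniform; use a Gaussian pillbox with flat faces of area A on each side of the sheet.
Flux Φ = 2EA and Q_enc = σA, so 2EA = σA/ε₀ ⇒ E = |σ|/(2ε₀), independent of distance.
E = |σ|/(2ε₀) = (5.58e-5)/(2·8.85×10^-12) = 3.15×10^6 N/C.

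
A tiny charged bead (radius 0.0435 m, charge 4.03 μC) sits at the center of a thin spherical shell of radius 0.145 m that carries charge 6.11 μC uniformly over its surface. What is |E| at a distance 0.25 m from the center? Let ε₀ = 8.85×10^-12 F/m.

1.46e6 N/C

Symmetry ⇒ E = E(r) r̂. Gaussian sphere of radius r = 0.25 m (r > 0.145 m, enclosing both).
Q_enc = (4.03 μC) + (6.11 μC) = 1.014×10^-5 C.
Gauss's law: E·4πr² = Q_enc/ε₀.
E = |Q_enc|/(4πε₀r²) = (1.014e-5)/(4π·8.85×10^-12·(0.25)²) = 1.46×10^6 N/C.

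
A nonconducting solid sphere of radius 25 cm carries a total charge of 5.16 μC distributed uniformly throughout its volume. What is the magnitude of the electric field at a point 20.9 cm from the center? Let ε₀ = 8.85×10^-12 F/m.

E ≈ 6.21×10^5 N/C

Symmetry ⇒ E = E(r) r̂. Gaussian sphere of radius r = 20.9 cm (r < R).
Only the charge within r is enclosed: Q_enc = Q·(r/R)³ = (5.16 μC)·(20.9 cm/25 cm)³ = 3.015e-6 C.
By Gauss's law, ∮E·dA = E·4πr² = Q_enc/ε₀.
E = |Q_enc|/(4πε₀r²) = (3.015×10^-6)/(4π·8.85×10^-12·(0.209)²) = 6.21e5 N/C.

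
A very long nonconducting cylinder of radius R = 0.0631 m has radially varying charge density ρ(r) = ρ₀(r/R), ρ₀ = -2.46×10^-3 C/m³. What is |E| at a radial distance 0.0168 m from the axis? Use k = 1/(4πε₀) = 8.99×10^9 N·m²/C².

Choose a coaxial cylinder of radius r = 0.0168 m (arbitrary length L) as the Gaussian surface (r < R).
Integrating ρ over the cross-section to radius r: λ_enc = (2πρ₀/R) ∫₀^r r'^2 dr' = 2πρ₀ r^3/(3·R) = -3.872×10^-7 C/m.
Gauss's law: E·2πrL = λ_enc L/ε₀.
E = 2k|λ_enc|/r = 2(8.99×10^9)(3.872×10^-7)/(0.0168) = 4.14×10^5 N/C.

E = 4.14×10^5 N/C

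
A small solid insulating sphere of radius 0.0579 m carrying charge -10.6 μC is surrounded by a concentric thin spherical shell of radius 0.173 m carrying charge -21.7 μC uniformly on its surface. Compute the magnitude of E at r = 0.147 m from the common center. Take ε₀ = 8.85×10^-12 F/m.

Use a concentric Gaussian sphere at r = 0.147 m (between the bodies, 0.0579 m < r < 0.173 m).
The shell at 0.173 m lies outside the Gaussian surface, so Q_enc = -10.6 μC = -1.06×10^-5 C.
Applying ∮E·dA = Q_enc/ε₀ with Φ = E(4πr²):
E = |Q_enc|/(4πε₀r²) = (1.06×10^-5)/(4π·8.85×10^-12·(0.147)²) = 4.41×10^6 N/C.

|E| = 4.41×10^6 V/m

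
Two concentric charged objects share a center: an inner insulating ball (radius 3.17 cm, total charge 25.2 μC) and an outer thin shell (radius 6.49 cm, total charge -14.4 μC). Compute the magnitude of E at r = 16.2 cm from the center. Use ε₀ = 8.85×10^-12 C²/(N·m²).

Use a concentric Gaussian sphere at r = 16.2 cm (r > 6.49 cm, enclosing both).
Q_enc = (25.2 μC) + (-14.4 μC) = 1.08×10^-5 C.
Since E is radial and uniform over the Gaussian sphere, Φ = E·4πr² = Q_enc/ε₀.
E = |Q_enc|/(4πε₀r²) = (1.08×10^-5)/(4π·8.85×10^-12·(0.162)²) = 3.70×10^6 N/C.

3.70e6 N/C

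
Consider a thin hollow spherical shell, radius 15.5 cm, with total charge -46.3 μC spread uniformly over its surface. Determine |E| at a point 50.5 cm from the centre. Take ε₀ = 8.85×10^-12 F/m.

E ≈ 1.63×10^6 N/C

By spherical symmetry E is radial; choose a Gaussian sphere of radius r = 50.5 cm (r > 15.5 cm).
The entire shell is enclosed: Q_enc = -4.63e-5 C.
Since E is radial and uniform over the Gaussian sphere, Φ = E·4πr² = Q_enc/ε₀.
E = |Q_enc|/(4πε₀r²) = (4.63×10^-5)/(4π·8.85×10^-12·(0.505)²) = 1.63e6 N/C.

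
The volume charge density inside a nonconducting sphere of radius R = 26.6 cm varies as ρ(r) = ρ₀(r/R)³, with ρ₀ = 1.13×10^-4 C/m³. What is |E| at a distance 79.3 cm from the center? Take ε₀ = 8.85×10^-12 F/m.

6.37e4 V/m

Use a concentric Gaussian sphere at r = 79.3 cm (r > R, all charge enclosed).
Q_enc = 4π ∫₀^R ρ₀(r'/R)^3 r'² dr' = 4πρ₀R³/6 = 4.454×10^-6 C.
By Gauss's law, ∮E·dA = E·4πr² = Q_enc/ε₀.
E = |Q_enc|/(4πε₀r²) = (4.454×10^-6)/(4π·8.85×10^-12·(0.793)²) = 6.37×10^4 N/C.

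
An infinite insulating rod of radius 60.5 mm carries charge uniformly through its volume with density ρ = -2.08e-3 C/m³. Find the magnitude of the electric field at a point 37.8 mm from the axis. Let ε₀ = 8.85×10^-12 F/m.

E = 4.44×10^6 N/C

Take a coaxial cylindrical Gaussian surface of radius r = 37.8 mm and length L (r < R).
Charge inside radius r per length L is ρ·πr²·L, so λ_enc = ρπr² = -9.337×10^-6 C/m.
Gauss's law: E·2πrL = λ_enc L/ε₀.
E = |λ_enc|/(2πε₀r) = (9.337e-6)/(2π·8.85×10^-12·0.0378) = 4.44e6 N/C.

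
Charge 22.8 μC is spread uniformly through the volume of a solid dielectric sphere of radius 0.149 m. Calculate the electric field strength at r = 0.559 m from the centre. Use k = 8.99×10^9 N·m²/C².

E = 6.56×10^5 N/C

Use a concentric Gaussian sphere at r = 0.559 m (r > R, so the entire charge is enclosed).
Q_enc = 22.8 μC = 2.28×10^-5 C.
Applying ∮E·dA = Q_enc/ε₀ with Φ = E(4πr²):
E = k|Q_enc|/r² = (8.99×10^9)(2.28×10^-5)/(0.559)² = 6.56×10^5 N/C.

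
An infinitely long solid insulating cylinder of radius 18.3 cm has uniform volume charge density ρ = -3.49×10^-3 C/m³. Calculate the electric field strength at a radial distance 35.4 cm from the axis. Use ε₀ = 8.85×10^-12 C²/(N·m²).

|E| ≈ 1.87×10^7 N/C

Take a coaxial cylindrical Gaussian surface of radius r = 35.4 cm and length L (r > 18.3 cm, full cross-section enclosed).
λ_enc = ρ·πR² = (-3.49e-3)π(0.183)² = -3.672e-4 C/m.
By Gauss's law (flux through the curved wall only), E·2πrL = λ_enc L/ε₀.
E = |λ_enc|/(2πε₀r) = (3.672×10^-4)/(2π·8.85×10^-12·0.354) = 1.87×10^7 N/C.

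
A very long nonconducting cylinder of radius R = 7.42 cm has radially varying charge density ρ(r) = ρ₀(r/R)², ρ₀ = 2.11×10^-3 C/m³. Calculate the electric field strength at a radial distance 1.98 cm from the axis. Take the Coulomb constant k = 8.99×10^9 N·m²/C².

8.40×10^4 V/m

Take a coaxial cylindrical Gaussian surface of radius r = 1.98 cm and length L (r < R).
λ_enc = ∫₀^r ρ(r')·2πr' dr' = (2πρ₀/R²)·r^4/4 = 9.252e-8 C/m.
Applying ∮E·dA = Q_enc/ε₀ with the end caps contributing no flux:
E = 2k|λ_enc|/r = 2(8.99×10^9)(9.252×10^-8)/(0.0198) = 8.40×10^4 N/C.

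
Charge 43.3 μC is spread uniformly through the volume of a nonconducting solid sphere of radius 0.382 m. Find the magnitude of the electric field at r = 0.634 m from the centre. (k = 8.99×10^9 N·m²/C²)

|E| = 9.68×10^5 V/m

Symmetry ⇒ E = E(r) r̂. Gaussian sphere of radius r = 0.634 m (r > R, so the entire charge is enclosed).
Q_enc = 43.3 μC = 4.33e-5 C.
Applying ∮E·dA = Q_enc/ε₀ with Φ = E(4πr²):
E = k|Q_enc|/r² = (8.99×10^9)(4.33e-5)/(0.634)² = 9.68×10^5 N/C.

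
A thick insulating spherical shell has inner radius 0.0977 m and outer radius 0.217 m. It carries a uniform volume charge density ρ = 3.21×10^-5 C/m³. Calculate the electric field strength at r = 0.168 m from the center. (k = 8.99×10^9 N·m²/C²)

Take a concentric spherical Gaussian surface of radius r = 0.168 m (within the shell material, 0.0977 m < r < 0.217 m).
Only the shell between 0.0977 m and r is enclosed: Q_enc = ρ·(4π/3)(r³ − a³) = (3.21e-5)·(4π/3)·((0.168)³ − (0.0977)³) = 5.122×10^-7 C.
Since E is radial and uniform over the Gaussian sphere, Φ = E·4πr² = Q_enc/ε₀.
E = k|Q_enc|/r² = (8.99×10^9)(5.122×10^-7)/(0.168)² = 1.63×10^5 N/C.

1.63×10^5 V/m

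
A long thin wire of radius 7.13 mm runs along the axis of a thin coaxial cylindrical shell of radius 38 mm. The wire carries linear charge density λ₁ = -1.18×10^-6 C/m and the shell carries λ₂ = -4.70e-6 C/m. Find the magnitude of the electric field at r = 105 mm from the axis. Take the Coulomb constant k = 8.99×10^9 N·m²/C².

|E| = 1.01×10^6 N/C

Choose a coaxial cylinder of radius r = 105 mm (arbitrary length L) as the Gaussian surface (r > 38 mm, enclosing both).
λ_enc = λ₁ + λ₂ = (-1.18×10^-6) + (-4.70×10^-6) = -5.88e-6 C/m.
By Gauss's law (flux through the curved wall only), E·2πrL = λ_enc L/ε₀.
E = 2k|λ_enc|/r = 2(8.99×10^9)(5.88×10^-6)/(0.105) = 1.01×10^6 N/C.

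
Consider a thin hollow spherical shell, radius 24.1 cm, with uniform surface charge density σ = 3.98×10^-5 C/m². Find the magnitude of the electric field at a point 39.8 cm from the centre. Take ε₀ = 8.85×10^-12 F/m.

Symmetry ⇒ E = E(r) r̂. Gaussian sphere of radius r = 39.8 cm (r > 24.1 cm).
The entire shell is enclosed: Q_enc = σ·4πR² = (3.98e-5)·4π·(0.241)² = 2.905e-5 C.
Gauss's law: E·4πr² = Q_enc/ε₀.
E = |Q_enc|/(4πε₀r²) = (2.905×10^-5)/(4π·8.85×10^-12·(0.398)²) = 1.65×10^6 N/C.

|E| ≈ 1.65e6 N/C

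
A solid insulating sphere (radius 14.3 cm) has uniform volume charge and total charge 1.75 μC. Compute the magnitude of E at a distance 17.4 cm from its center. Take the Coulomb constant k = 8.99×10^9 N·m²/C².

|E| = 5.20×10^5 V/m

Use a concentric Gaussian sphere at r = 17.4 cm (r > R, so the entire charge is enclosed).
Q_enc = 1.75 μC = 1.75e-6 C.
Gauss's law: E·4πr² = Q_enc/ε₀.
E = k|Q_enc|/r² = (8.99×10^9)(1.75e-6)/(0.174)² = 5.20e5 N/C.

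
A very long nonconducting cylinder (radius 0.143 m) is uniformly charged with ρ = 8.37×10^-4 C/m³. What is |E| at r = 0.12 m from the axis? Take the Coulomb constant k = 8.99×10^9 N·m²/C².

Take a coaxial cylindrical Gaussian surface of radius r = 0.12 m and length L (r < R).
Enclosed charge per unit length: λ_enc = ρ·πr² = (8.37×10^-4)π(0.12)² = 3.786×10^-5 C/m.
Since E is radial and uniform over the curved surface, Φ = E·2πrL = Q_enc/ε₀ = λ_enc L/ε₀.
E = 2k|λ_enc|/r = 2(8.99×10^9)(3.786×10^-5)/(0.12) = 5.67×10^6 N/C.

E = 5.67×10^6 N/C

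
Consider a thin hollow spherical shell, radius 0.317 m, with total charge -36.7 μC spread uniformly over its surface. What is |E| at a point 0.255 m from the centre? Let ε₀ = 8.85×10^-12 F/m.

Symmetry ⇒ E = E(r) r̂. Gaussian sphere of radius r = 0.255 m (inside the shell, r < 0.317 m).
No charge lies within this surface, so Q_enc = 0 and Gauss's law gives E·4πr² = 0 ⇒ E = 0.

E = 0 (no enclosed charge)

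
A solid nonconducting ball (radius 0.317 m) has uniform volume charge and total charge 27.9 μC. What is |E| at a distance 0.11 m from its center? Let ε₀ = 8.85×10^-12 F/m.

Take a concentric spherical Gaussian surface of radius r = 0.11 m (r < R).
Only the charge within r is enclosed: Q_enc = Q·(r/R)³ = (27.9 μC)·(0.11 m/0.317 m)³ = 1.166×10^-6 C.
Gauss's law: E·4πr² = Q_enc/ε₀.
E = |Q_enc|/(4πε₀r²) = (1.166×10^-6)/(4π·8.85×10^-12·(0.11)²) = 8.66×10^5 N/C.

|E| ≈ 8.66e5 N/C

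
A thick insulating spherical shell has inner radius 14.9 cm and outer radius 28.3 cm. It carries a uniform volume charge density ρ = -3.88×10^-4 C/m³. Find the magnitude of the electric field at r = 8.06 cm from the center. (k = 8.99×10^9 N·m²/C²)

Symmetry ⇒ E = E(r) r̂. Gaussian sphere of radius r = 8.06 cm (r < 14.9 cm, inside the empty cavity).
No charge is enclosed, so by Gauss's law E·4πr² = 0 ⇒ E = 0.

E = 0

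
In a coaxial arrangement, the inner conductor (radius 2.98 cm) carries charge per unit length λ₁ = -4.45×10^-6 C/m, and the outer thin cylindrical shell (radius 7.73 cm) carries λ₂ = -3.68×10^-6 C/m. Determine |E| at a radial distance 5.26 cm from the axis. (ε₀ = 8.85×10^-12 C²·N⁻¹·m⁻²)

E = 1.52e6 N/C

Choose a coaxial cylinder of radius r = 5.26 cm (arbitrary length L) as the Gaussian surface (between the conductors, 2.98 cm < r < 7.73 cm).
The shell at 7.73 cm lies outside the Gaussian surface, so λ_enc = λ₁ = -4.45×10^-6 C/m.
By Gauss's law (flux through the curved wall only), E·2πrL = λ_enc L/ε₀.
E = |λ_enc|/(2πε₀r) = (4.45×10^-6)/(2π·8.85×10^-12·0.0526) = 1.52e6 N/C.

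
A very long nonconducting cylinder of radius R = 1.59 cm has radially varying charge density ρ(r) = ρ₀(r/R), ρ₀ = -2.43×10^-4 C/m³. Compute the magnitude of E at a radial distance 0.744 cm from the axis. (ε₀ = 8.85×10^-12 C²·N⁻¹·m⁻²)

Coaxial Gaussian cylinder, radius r = 0.744 cm, length L (r < R).
Integrating ρ over the cross-section to radius r: λ_enc = (2πρ₀/R) ∫₀^r r'^2 dr' = 2πρ₀ r^3/(3·R) = -1.318×10^-8 C/m.
Applying ∮E·dA = Q_enc/ε₀ with the end caps contributing no flux:
E = |λ_enc|/(2πε₀r) = (1.318e-8)/(2π·8.85×10^-12·0.00744) = 3.19×10^4 N/C.

|E| ≈ 3.19×10^4 N/C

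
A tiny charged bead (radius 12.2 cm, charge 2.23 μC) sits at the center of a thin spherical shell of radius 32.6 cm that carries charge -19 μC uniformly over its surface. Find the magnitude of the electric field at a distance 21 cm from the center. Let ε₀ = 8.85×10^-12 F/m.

|E| = 4.55×10^5 N/C

Use a concentric Gaussian sphere at r = 21 cm (between the bodies, 12.2 cm < r < 32.6 cm).
The shell at 32.6 cm lies outside the Gaussian surface, so Q_enc = 2.23 μC = 2.23×10^-6 C.
By Gauss's law, ∮E·dA = E·4πr² = Q_enc/ε₀.
E = |Q_enc|/(4πε₀r²) = (2.23×10^-6)/(4π·8.85×10^-12·(0.21)²) = 4.55e5 N/C.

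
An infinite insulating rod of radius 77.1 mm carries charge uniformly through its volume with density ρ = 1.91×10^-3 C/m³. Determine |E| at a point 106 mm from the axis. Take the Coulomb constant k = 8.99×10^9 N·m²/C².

E ≈ 6.05×10^6 N/C

Coaxial Gaussian cylinder, radius r = 106 mm, length L (r > 77.1 mm, full cross-section enclosed).
λ_enc = ρ·πR² = (1.91×10^-3)π(0.0771)² = 3.567×10^-5 C/m.
Gauss's law: E·2πrL = λ_enc L/ε₀.
E = 2k|λ_enc|/r = 2(8.99×10^9)(3.567×10^-5)/(0.106) = 6.05e6 N/C.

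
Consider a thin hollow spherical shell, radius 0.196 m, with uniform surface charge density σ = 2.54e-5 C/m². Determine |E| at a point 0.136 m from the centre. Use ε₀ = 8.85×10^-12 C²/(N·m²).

Use a concentric Gaussian sphere at r = 0.136 m (inside the shell, r < 0.196 m).
No charge lies within this surface, so Q_enc = 0 and Gauss's law gives E·4πr² = 0 ⇒ E = 0.

E = 0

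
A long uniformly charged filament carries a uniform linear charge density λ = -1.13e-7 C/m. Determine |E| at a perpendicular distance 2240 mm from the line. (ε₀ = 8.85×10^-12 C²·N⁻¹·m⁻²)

Coaxial Gaussian cylinder, radius r = 2240 mm, length L.
Q_enc = λL, so λ_enc = -1.13e-7 C/m.
Applying ∮E·dA = Q_enc/ε₀ with the end caps contributing no flux:
E = |λ_enc|/(2πε₀r) = (1.13×10^-7)/(2π·8.85×10^-12·2.24) = 907 N/C.

|E| ≈ 907 N/C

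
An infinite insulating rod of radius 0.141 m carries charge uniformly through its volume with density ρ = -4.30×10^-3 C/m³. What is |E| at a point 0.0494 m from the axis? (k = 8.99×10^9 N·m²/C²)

Take a coaxial cylindrical Gaussian surface of radius r = 0.0494 m and length L (r < R).
Charge inside radius r per length L is ρ·πr²·L, so λ_enc = ρπr² = -3.297×10^-5 C/m.
Applying ∮E·dA = Q_enc/ε₀ with the end caps contributing no flux:
E = 2k|λ_enc|/r = 2(8.99×10^9)(3.297e-5)/(0.0494) = 1.20×10^7 N/C.

E = 1.20e7 V/m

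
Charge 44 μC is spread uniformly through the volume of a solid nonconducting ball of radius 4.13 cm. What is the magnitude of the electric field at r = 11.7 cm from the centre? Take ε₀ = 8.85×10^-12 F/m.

|E| = 2.89×10^7 N/C

By spherical symmetry E is radial; choose a Gaussian sphere of radius r = 11.7 cm (r > R, so the entire charge is enclosed).
Q_enc = 44 μC = 4.40×10^-5 C.
Since E is radial and uniform over the Gaussian sphere, Φ = E·4πr² = Q_enc/ε₀.
E = |Q_enc|/(4πε₀r²) = (4.40e-5)/(4π·8.85×10^-12·(0.117)²) = 2.89e7 N/C.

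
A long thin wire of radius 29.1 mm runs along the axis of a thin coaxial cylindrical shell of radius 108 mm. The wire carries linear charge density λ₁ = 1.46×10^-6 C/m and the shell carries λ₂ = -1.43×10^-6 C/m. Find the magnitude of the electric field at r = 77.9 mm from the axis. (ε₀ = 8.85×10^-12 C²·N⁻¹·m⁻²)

Choose a coaxial cylinder of radius r = 77.9 mm (arbitrary length L) as the Gaussian surface (between the conductors, 29.1 mm < r < 108 mm).
The shell at 108 mm lies outside the Gaussian surface, so λ_enc = λ₁ = 1.46×10^-6 C/m.
Applying ∮E·dA = Q_enc/ε₀ with the end caps contributing no flux:
E = |λ_enc|/(2πε₀r) = (1.46×10^-6)/(2π·8.85×10^-12·0.0779) = 3.37×10^5 N/C.

|E| = 3.37e5 N/C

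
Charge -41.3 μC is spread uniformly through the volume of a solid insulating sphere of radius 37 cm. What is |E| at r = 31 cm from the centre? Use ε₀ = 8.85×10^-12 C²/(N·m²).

E ≈ 2.27e6 V/m

Use a concentric Gaussian sphere at r = 31 cm (r < R).
Only the charge within r is enclosed: Q_enc = Q·(r/R)³ = (-41.3 μC)·(31 cm/37 cm)³ = -2.429e-5 C.
Applying ∮E·dA = Q_enc/ε₀ with Φ = E(4πr²):
E = |Q_enc|/(4πε₀r²) = (2.429×10^-5)/(4π·8.85×10^-12·(0.31)²) = 2.27×10^6 N/C.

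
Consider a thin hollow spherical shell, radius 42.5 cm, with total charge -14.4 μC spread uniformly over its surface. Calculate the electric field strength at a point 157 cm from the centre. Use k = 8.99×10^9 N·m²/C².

Use a concentric Gaussian sphere at r = 157 cm (r > 42.5 cm).
The entire shell is enclosed: Q_enc = -1.44×10^-5 C.
By Gauss's law, ∮E·dA = E·4πr² = Q_enc/ε₀.
E = k|Q_enc|/r² = (8.99×10^9)(1.44×10^-5)/(1.57)² = 5.25×10^4 N/C.

E ≈ 5.25×10^4 V/m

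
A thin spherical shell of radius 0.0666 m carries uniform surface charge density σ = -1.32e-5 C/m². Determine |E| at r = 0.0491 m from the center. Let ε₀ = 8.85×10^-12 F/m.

|E| = 0 N/C

By spherical symmetry E is radial; choose a Gaussian sphere of radius r = 0.0491 m (inside the shell, r < 0.0666 m).
All the charge is outside the Gaussian surface: Q_enc = 0, hence E = 0 everywhere inside the shell.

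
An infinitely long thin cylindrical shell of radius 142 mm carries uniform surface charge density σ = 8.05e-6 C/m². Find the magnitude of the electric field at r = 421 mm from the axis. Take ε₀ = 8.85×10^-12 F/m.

E ≈ 3.07e5 N/C

By cylindrical symmetry E is radial; use a coaxial Gaussian cylinder of radius 421 mm and length L (r > 142 mm).
The whole shell is enclosed: λ_enc = σ·2πR = (8.05e-6)·2π·(0.142) = 7.182e-6 C/m.
Since E is radial and uniform over the curved surface, Φ = E·2πrL = Q_enc/ε₀ = λ_enc L/ε₀.
E = |λ_enc|/(2πε₀r) = (7.182e-6)/(2π·8.85×10^-12·0.421) = 3.07×10^5 N/C.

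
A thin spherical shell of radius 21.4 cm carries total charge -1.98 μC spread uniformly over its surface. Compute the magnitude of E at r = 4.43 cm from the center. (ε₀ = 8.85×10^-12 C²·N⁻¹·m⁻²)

Take a concentric spherical Gaussian surface of radius r = 4.43 cm (inside the shell, r < 21.4 cm).
All the charge is outside the Gaussian surface: Q_enc = 0, hence E = 0 everywhere inside the shell.

E = 0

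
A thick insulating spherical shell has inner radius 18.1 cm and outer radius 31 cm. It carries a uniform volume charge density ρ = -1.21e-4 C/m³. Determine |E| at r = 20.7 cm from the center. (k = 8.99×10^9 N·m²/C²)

By spherical symmetry E is radial; choose a Gaussian sphere of radius r = 20.7 cm (within the shell material, 18.1 cm < r < 31 cm).
Only the shell between 18.1 cm and r is enclosed: Q_enc = ρ·(4π/3)(r³ − a³) = (-1.21×10^-4)·(4π/3)·((0.207)³ − (0.181)³) = -1.49×10^-6 C.
Applying ∮E·dA = Q_enc/ε₀ with Φ = E(4πr²):
E = k|Q_enc|/r² = (8.99×10^9)(1.49×10^-6)/(0.207)² = 3.13e5 N/C.

E = 3.13×10^5 V/m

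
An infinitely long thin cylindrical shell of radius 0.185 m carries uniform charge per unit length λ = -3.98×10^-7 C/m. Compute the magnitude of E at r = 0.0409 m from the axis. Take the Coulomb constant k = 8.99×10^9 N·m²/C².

E = 0 (no enclosed charge)

Coaxial Gaussian cylinder, radius r = 0.0409 m, length L (r < 0.185 m, inside the shell).
No charge is enclosed, so Gauss's law gives E·2πrL = 0 ⇒ E = 0.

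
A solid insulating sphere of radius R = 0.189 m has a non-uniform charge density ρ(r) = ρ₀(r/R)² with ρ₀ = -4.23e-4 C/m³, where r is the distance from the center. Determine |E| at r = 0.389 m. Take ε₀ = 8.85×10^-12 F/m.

Take a concentric spherical Gaussian surface of radius r = 0.389 m (r > R, all charge enclosed).
Q_enc = 4π ∫₀^R ρ₀(r'/R)^2 r'² dr' = 4πρ₀R³/5 = -7.177e-6 C.
Since E is radial and uniform over the Gaussian sphere, Φ = E·4πr² = Q_enc/ε₀.
E = |Q_enc|/(4πε₀r²) = (7.177×10^-6)/(4π·8.85×10^-12·(0.389)²) = 4.26×10^5 N/C.

|E| ≈ 4.26e5 N/C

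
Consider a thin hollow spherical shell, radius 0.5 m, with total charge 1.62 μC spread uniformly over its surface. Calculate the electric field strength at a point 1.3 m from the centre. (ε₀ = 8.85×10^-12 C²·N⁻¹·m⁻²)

Symmetry ⇒ E = E(r) r̂. Gaussian sphere of radius r = 1.3 m (r > 0.5 m).
The entire shell is enclosed: Q_enc = 1.62e-6 C.
Since E is radial and uniform over the Gaussian sphere, Φ = E·4πr² = Q_enc/ε₀.
E = |Q_enc|/(4πε₀r²) = (1.62×10^-6)/(4π·8.85×10^-12·(1.3)²) = 8.62×10^3 N/C.

E ≈ 8.62×10^3 N/C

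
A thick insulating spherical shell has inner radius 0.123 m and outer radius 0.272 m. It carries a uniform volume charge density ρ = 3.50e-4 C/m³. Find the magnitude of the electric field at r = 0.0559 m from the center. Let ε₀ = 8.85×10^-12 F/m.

E = 0 (no enclosed charge)

Symmetry ⇒ E = E(r) r̂. Gaussian sphere of radius r = 0.0559 m (r < 0.123 m, inside the empty cavity).
No charge is enclosed, so by Gauss's law E·4πr² = 0 ⇒ E = 0.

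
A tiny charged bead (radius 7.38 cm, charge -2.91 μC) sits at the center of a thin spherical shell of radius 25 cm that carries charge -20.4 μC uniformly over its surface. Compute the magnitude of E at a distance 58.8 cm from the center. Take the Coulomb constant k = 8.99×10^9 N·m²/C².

Take a concentric spherical Gaussian surface of radius r = 58.8 cm (r > 25 cm, enclosing both).
Q_enc = (-2.91 μC) + (-20.4 μC) = -2.331×10^-5 C.
Gauss's law: E·4πr² = Q_enc/ε₀.
E = k|Q_enc|/r² = (8.99×10^9)(2.331×10^-5)/(0.588)² = 6.06×10^5 N/C.

|E| ≈ 6.06e5 V/m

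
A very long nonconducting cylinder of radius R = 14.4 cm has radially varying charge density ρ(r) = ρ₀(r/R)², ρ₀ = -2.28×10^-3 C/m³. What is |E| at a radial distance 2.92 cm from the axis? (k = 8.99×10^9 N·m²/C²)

Take a coaxial cylindrical Gaussian surface of radius r = 2.92 cm and length L (r < R).
Integrating ρ over the cross-section to radius r: λ_enc = (2πρ₀/R²) ∫₀^r r'^3 dr' = 2πρ₀ r^4/(4·R²) = -1.256e-7 C/m.
Gauss's law: E·2πrL = λ_enc L/ε₀.
E = 2k|λ_enc|/r = 2(8.99×10^9)(1.256×10^-7)/(0.0292) = 7.73×10^4 N/C.

|E| = 7.73×10^4 N/C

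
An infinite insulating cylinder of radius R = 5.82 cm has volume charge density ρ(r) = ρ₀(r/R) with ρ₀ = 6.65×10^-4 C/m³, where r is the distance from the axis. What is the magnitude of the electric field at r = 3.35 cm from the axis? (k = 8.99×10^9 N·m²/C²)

E ≈ 4.83e5 N/C

Coaxial Gaussian cylinder, radius r = 3.35 cm, length L (r < R).
λ_enc = ∫₀^r ρ(r')·2πr' dr' = (2πρ₀/R)·r^3/3 = 8.997e-7 C/m.
Gauss's law: E·2πrL = λ_enc L/ε₀.
E = 2k|λ_enc|/r = 2(8.99×10^9)(8.997×10^-7)/(0.0335) = 4.83e5 N/C.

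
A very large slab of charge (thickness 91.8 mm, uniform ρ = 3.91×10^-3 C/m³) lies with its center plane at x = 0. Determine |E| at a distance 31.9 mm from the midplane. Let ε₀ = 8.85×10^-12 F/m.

1.41×10^7 N/C

By symmetry E is perpendicular to the slab. A Gaussian pillbox from −31.9 mm to +31.9 mm (face area A) lies entirely within the slab.
Q_enc = ρ·(2x)·A and flux = 2EA, so 2EA = 2ρxA/ε₀ ⇒ E = |ρ|x/ε₀.
E = (3.91e-3)(0.0319)/(8.85×10^-12) = 1.41×10^7 N/C.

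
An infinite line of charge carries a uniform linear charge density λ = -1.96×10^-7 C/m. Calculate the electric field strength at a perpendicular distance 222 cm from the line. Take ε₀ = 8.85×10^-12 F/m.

E = 1.59×10^3 N/C

Coaxial Gaussian cylinder, radius r = 222 cm, length L.
Q_enc = λL, so λ_enc = -1.96e-7 C/m.
Gauss's law: E·2πrL = λ_enc L/ε₀.
E = |λ_enc|/(2πε₀r) = (1.96×10^-7)/(2π·8.85×10^-12·2.22) = 1.59×10^3 N/C.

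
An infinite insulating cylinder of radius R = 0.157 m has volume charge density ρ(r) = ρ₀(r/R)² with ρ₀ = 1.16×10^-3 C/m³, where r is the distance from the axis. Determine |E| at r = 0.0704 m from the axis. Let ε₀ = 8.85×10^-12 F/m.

E ≈ 4.64e5 N/C

Coaxial Gaussian cylinder, radius r = 0.0704 m, length L (r < R).
Integrating ρ over the cross-section to radius r: λ_enc = (2πρ₀/R²) ∫₀^r r'^3 dr' = 2πρ₀ r^4/(4·R²) = 1.816e-6 C/m.
Since E is radial and uniform over the curved surface, Φ = E·2πrL = Q_enc/ε₀ = λ_enc L/ε₀.
E = |λ_enc|/(2πε₀r) = (1.816×10^-6)/(2π·8.85×10^-12·0.0704) = 4.64×10^5 N/C.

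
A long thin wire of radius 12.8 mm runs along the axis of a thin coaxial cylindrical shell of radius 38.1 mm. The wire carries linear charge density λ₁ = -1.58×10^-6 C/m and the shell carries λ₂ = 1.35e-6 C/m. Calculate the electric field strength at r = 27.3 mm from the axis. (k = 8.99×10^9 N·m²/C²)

Take a coaxial cylindrical Gaussian surface of radius r = 27.3 mm and length L (between the conductors, 12.8 mm < r < 38.1 mm).
Only the inner wire is enclosed; the outer shell contributes nothing inside itself. λ_enc = λ₁ = -1.58e-6 C/m.
By Gauss's law (flux through the curved wall only), E·2πrL = λ_enc L/ε₀.
E = 2k|λ_enc|/r = 2(8.99×10^9)(1.58e-6)/(0.0273) = 1.04×10^6 N/C.

1.04e6 V/m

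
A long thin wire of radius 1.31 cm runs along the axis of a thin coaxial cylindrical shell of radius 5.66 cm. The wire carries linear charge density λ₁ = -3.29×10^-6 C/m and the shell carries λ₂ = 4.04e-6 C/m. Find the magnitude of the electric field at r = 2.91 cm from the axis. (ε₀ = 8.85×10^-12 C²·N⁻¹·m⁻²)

2.03×10^6 N/C

Coaxial Gaussian cylinder, radius r = 2.91 cm, length L (between the conductors, 1.31 cm < r < 5.66 cm).
The shell at 5.66 cm lies outside the Gaussian surface, so λ_enc = λ₁ = -3.29×10^-6 C/m.
Gauss's law: E·2πrL = λ_enc L/ε₀.
E = |λ_enc|/(2πε₀r) = (3.29×10^-6)/(2π·8.85×10^-12·0.0291) = 2.03×10^6 N/C.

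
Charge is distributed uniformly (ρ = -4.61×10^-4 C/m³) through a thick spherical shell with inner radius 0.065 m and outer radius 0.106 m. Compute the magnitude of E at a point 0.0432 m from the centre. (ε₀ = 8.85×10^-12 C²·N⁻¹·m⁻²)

Use a concentric Gaussian sphere at r = 0.0432 m (r < 0.065 m, inside the empty cavity).
Q_enc = 0 (all charge lies at larger r); Gauss's law gives E = 0.

E = 0 (no enclosed charge)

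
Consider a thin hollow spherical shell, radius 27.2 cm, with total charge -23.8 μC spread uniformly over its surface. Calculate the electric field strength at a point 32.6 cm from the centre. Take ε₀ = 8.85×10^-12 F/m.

Take a concentric spherical Gaussian surface of radius r = 32.6 cm (r > 27.2 cm).
The entire shell is enclosed: Q_enc = -2.38×10^-5 C.
By Gauss's law, ∮E·dA = E·4πr² = Q_enc/ε₀.
E = |Q_enc|/(4πε₀r²) = (2.38×10^-5)/(4π·8.85×10^-12·(0.326)²) = 2.01×10^6 N/C.

|E| = 2.01×10^6 N/C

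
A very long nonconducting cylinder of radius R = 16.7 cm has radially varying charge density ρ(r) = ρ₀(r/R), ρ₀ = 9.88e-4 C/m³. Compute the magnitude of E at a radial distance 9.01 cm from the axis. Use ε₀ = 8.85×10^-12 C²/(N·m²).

By cylindrical symmetry E is radial; use a coaxial Gaussian cylinder of radius 9.01 cm and length L (r < R).
Integrating ρ over the cross-section to radius r: λ_enc = (2πρ₀/R) ∫₀^r r'^2 dr' = 2πρ₀ r^3/(3·R) = 9.063×10^-6 C/m.
Gauss's law: E·2πrL = λ_enc L/ε₀.
E = |λ_enc|/(2πε₀r) = (9.063×10^-6)/(2π·8.85×10^-12·0.0901) = 1.81e6 N/C.

|E| ≈ 1.81e6 N/C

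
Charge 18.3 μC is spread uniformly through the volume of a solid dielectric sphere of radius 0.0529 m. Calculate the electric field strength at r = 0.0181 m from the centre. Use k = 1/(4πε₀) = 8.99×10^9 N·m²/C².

Use a concentric Gaussian sphere at r = 0.0181 m (r < R).
For a uniform sphere the enclosed fraction is (r/R)³, so Q_enc = (18.3 μC)(0.0181/0.0529)³ = 7.33×10^-7 C.
By Gauss's law, ∮E·dA = E·4πr² = Q_enc/ε₀.
E = k|Q_enc|/r² = (8.99×10^9)(7.33e-7)/(0.0181)² = 2.01×10^7 N/C.

2.01×10^7 V/m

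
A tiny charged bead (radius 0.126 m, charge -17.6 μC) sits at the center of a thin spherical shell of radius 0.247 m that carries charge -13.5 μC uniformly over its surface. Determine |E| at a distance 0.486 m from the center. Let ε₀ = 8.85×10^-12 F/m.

Take a concentric spherical Gaussian surface of radius r = 0.486 m (r > 0.247 m, enclosing both).
Q_enc = (-17.6 μC) + (-13.5 μC) = -3.11×10^-5 C.
By Gauss's law, ∮E·dA = E·4πr² = Q_enc/ε₀.
E = |Q_enc|/(4πε₀r²) = (3.11×10^-5)/(4π·8.85×10^-12·(0.486)²) = 1.18×10^6 N/C.

|E| = 1.18×10^6 N/C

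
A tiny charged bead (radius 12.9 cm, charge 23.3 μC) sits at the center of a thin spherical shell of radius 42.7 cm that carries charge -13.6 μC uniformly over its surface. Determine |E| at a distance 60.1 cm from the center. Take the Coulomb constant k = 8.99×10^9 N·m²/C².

|E| = 2.41×10^5 N/C

Take a concentric spherical Gaussian surface of radius r = 60.1 cm (r > 42.7 cm, enclosing both).
Q_enc = (23.3 μC) + (-13.6 μC) = 9.70×10^-6 C.
Gauss's law: E·4πr² = Q_enc/ε₀.
E = k|Q_enc|/r² = (8.99×10^9)(9.70×10^-6)/(0.601)² = 2.41e5 N/C.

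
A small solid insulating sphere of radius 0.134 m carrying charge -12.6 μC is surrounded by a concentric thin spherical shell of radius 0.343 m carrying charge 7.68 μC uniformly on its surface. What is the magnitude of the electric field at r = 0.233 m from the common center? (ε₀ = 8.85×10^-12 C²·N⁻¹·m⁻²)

|E| = 2.09×10^6 N/C

Symmetry ⇒ E = E(r) r̂. Gaussian sphere of radius r = 0.233 m (between the bodies, 0.134 m < r < 0.343 m).
The shell at 0.343 m lies outside the Gaussian surface, so Q_enc = -12.6 μC = -1.26e-5 C.
Since E is radial and uniform over the Gaussian sphere, Φ = E·4πr² = Q_enc/ε₀.
E = |Q_enc|/(4πε₀r²) = (1.26e-5)/(4π·8.85×10^-12·(0.233)²) = 2.09e6 N/C.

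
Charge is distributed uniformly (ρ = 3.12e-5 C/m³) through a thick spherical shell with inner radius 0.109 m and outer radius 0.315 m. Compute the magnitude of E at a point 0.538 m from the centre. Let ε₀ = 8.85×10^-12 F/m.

|E| = 1.22e5 V/m

By spherical symmetry E is radial; choose a Gaussian sphere of radius r = 0.538 m (r > 0.315 m, enclosing the whole shell).
Q_enc = ρ·(4π/3)(b³ − a³) = (3.12e-5)·(4π/3)·((0.315)³ − (0.109)³) = 3.916×10^-6 C.
Applying ∮E·dA = Q_enc/ε₀ with Φ = E(4πr²):
E = |Q_enc|/(4πε₀r²) = (3.916e-6)/(4π·8.85×10^-12·(0.538)²) = 1.22×10^5 N/C.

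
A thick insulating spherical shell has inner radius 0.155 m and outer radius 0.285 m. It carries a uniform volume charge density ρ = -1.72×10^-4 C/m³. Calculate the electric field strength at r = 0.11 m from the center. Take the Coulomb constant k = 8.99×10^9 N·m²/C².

E = 0

Symmetry ⇒ E = E(r) r̂. Gaussian sphere of radius r = 0.11 m (r < 0.155 m, inside the empty cavity).
No charge is enclosed, so by Gauss's law E·4πr² = 0 ⇒ E = 0.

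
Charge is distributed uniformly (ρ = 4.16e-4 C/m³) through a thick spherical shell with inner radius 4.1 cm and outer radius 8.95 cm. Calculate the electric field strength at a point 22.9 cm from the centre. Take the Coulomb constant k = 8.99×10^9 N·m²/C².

Symmetry ⇒ E = E(r) r̂. Gaussian sphere of radius r = 22.9 cm (r > 8.95 cm, enclosing the whole shell).
Q_enc = ρ·(4π/3)(b³ − a³) = (4.16×10^-4)·(4π/3)·((0.0895)³ − (0.041)³) = 1.129×10^-6 C.
Gauss's law: E·4πr² = Q_enc/ε₀.
E = k|Q_enc|/r² = (8.99×10^9)(1.129×10^-6)/(0.229)² = 1.94×10^5 N/C.

E ≈ 1.94e5 N/C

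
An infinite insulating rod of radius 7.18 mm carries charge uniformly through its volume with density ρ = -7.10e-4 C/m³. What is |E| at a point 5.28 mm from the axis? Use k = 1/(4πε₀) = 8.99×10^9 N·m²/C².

E ≈ 2.12×10^5 N/C

Coaxial Gaussian cylinder, radius r = 5.28 mm, length L (r < R).
Charge inside radius r per length L is ρ·πr²·L, so λ_enc = ρπr² = -6.218×10^-8 C/m.
Applying ∮E·dA = Q_enc/ε₀ with the end caps contributing no flux:
E = 2k|λ_enc|/r = 2(8.99×10^9)(6.218e-8)/(0.00528) = 2.12×10^5 N/C.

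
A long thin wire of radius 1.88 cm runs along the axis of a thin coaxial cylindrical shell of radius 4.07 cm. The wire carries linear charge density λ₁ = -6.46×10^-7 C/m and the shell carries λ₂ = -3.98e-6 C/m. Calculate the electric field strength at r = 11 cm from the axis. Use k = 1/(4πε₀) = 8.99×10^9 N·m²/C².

By cylindrical symmetry E is radial; use a coaxial Gaussian cylinder of radius 11 cm and length L (r > 4.07 cm, enclosing both).
λ_enc = λ₁ + λ₂ = (-6.46×10^-7) + (-3.98×10^-6) = -4.626×10^-6 C/m.
Applying ∮E·dA = Q_enc/ε₀ with the end caps contributing no flux:
E = 2k|λ_enc|/r = 2(8.99×10^9)(4.626e-6)/(0.11) = 7.56e5 N/C.

|E| ≈ 7.56×10^5 V/m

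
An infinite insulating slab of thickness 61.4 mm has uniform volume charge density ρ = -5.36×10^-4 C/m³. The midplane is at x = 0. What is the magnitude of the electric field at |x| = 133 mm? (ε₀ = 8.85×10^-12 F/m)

The point |x| = 133 mm lies outside the slab (half-thickness 0.0307 m). A symmetric pillbox spanning the full slab encloses Q_enc = ρ·d·A.
Flux = 2EA ⇒ E = |ρ|d/(2ε₀), independent of distance outside.
E = (5.36e-4)(0.0614)/(2·8.85×10^-12) = 1.86e6 N/C.

E ≈ 1.86×10^6 N/C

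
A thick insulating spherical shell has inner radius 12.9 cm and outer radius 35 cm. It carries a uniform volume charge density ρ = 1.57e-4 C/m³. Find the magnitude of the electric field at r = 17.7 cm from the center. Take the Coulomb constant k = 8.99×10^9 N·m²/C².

Take a concentric spherical Gaussian surface of radius r = 17.7 cm (within the shell material, 12.9 cm < r < 35 cm).
Only the shell between 12.9 cm and r is enclosed: Q_enc = ρ·(4π/3)(r³ − a³) = (1.57×10^-4)·(4π/3)·((0.177)³ − (0.129)³) = 2.235e-6 C.
Gauss's law: E·4πr² = Q_enc/ε₀.
E = k|Q_enc|/r² = (8.99×10^9)(2.235e-6)/(0.177)² = 6.41×10^5 N/C.

6.41e5 V/m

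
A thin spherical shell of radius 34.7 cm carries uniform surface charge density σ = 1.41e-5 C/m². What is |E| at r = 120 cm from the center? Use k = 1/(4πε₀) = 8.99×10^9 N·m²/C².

E ≈ 1.33×10^5 N/C

By spherical symmetry E is radial; choose a Gaussian sphere of radius r = 120 cm (r > 34.7 cm).
The entire shell is enclosed: Q_enc = σ·4πR² = (1.41×10^-5)·4π·(0.347)² = 2.133×10^-5 C.
By Gauss's law, ∮E·dA = E·4πr² = Q_enc/ε₀.
E = k|Q_enc|/r² = (8.99×10^9)(2.133×10^-5)/(1.2)² = 1.33×10^5 N/C.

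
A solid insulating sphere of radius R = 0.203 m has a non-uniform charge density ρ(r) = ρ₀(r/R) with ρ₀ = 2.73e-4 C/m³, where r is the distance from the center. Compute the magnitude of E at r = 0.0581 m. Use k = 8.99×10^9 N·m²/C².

E ≈ 1.28×10^5 V/m

Symmetry ⇒ E = E(r) r̂. Gaussian sphere of radius r = 0.0581 m (r < R).
Q_enc = ∫₀^r ρ(r')·4πr'² dr' = (4πρ₀/R) ∫₀^r r'^3 dr' = 4πρ₀ r^4/(4·R) = 4.814×10^-8 C.
Since E is radial and uniform over the Gaussian sphere, Φ = E·4πr² = Q_enc/ε₀.
E = k|Q_enc|/r² = (8.99×10^9)(4.814×10^-8)/(0.0581)² = 1.28e5 N/C.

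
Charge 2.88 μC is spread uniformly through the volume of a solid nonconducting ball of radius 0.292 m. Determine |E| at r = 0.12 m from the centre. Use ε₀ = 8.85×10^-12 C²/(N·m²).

Use a concentric Gaussian sphere at r = 0.12 m (r < R).
Only the charge within r is enclosed: Q_enc = Q·(r/R)³ = (2.88 μC)·(0.12 m/0.292 m)³ = 1.999×10^-7 C.
Since E is radial and uniform over the Gaussian sphere, Φ = E·4πr² = Q_enc/ε₀.
E = |Q_enc|/(4πε₀r²) = (1.999×10^-7)/(4π·8.85×10^-12·(0.12)²) = 1.25e5 N/C.

E ≈ 1.25e5 N/C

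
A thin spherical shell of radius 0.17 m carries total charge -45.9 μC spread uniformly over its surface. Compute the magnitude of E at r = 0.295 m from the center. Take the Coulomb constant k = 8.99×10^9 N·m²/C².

By spherical symmetry E is radial; choose a Gaussian sphere of radius r = 0.295 m (r > 0.17 m).
The entire shell is enclosed: Q_enc = -4.59e-5 C.
Applying ∮E·dA = Q_enc/ε₀ with Φ = E(4πr²):
E = k|Q_enc|/r² = (8.99×10^9)(4.59e-5)/(0.295)² = 4.74×10^6 N/C.

4.74×10^6 N/C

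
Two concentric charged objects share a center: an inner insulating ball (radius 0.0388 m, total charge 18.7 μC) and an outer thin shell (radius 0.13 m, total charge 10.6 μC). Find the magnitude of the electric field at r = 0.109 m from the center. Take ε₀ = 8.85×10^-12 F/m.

E = 1.42×10^7 N/C

By spherical symmetry E is radial; choose a Gaussian sphere of radius r = 0.109 m (between the bodies, 0.0388 m < r < 0.13 m).
The shell at 0.13 m lies outside the Gaussian surface, so Q_enc = 18.7 μC = 1.87×10^-5 C.
By Gauss's law, ∮E·dA = E·4πr² = Q_enc/ε₀.
E = |Q_enc|/(4πε₀r²) = (1.87×10^-5)/(4π·8.85×10^-12·(0.109)²) = 1.42×10^7 N/C.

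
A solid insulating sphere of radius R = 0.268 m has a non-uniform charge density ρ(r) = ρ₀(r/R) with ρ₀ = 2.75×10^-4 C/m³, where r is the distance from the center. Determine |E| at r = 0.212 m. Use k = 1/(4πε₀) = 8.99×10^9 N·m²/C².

E ≈ 1.30e6 N/C

By spherical symmetry E is radial; choose a Gaussian sphere of radius r = 0.212 m (r < R).
Q_enc = ∫₀^r ρ(r')·4πr'² dr' = (4πρ₀/R) ∫₀^r r'^3 dr' = 4πρ₀ r^4/(4·R) = 6.512e-6 C.
Gauss's law: E·4πr² = Q_enc/ε₀.
E = k|Q_enc|/r² = (8.99×10^9)(6.512×10^-6)/(0.212)² = 1.30×10^6 N/C.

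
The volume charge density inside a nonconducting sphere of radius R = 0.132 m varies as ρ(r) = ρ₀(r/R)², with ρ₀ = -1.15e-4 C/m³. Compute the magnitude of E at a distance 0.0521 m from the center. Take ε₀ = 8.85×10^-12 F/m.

|E| ≈ 2.11×10^4 N/C

By spherical symmetry E is radial; choose a Gaussian sphere of radius r = 0.0521 m (r < R).
Q_enc = ∫₀^r ρ(r')·4πr'² dr' = (4πρ₀/R²) ∫₀^r r'^4 dr' = 4πρ₀ r^5/(5·R²) = -6.368e-9 C.
Applying ∮E·dA = Q_enc/ε₀ with Φ = E(4πr²):
E = |Q_enc|/(4πε₀r²) = (6.368×10^-9)/(4π·8.85×10^-12·(0.0521)²) = 2.11×10^4 N/C.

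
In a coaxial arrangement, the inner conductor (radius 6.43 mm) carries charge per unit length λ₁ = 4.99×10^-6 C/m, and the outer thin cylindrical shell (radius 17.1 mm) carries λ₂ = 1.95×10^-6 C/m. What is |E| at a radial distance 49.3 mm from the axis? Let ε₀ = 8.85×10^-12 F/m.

E = 2.53e6 N/C

By cylindrical symmetry E is radial; use a coaxial Gaussian cylinder of radius 49.3 mm and length L (r > 17.1 mm, enclosing both).
λ_enc = λ₁ + λ₂ = (4.99×10^-6) + (1.95×10^-6) = 6.94e-6 C/m.
By Gauss's law (flux through the curved wall only), E·2πrL = λ_enc L/ε₀.
E = |λ_enc|/(2πε₀r) = (6.94×10^-6)/(2π·8.85×10^-12·0.0493) = 2.53×10^6 N/C.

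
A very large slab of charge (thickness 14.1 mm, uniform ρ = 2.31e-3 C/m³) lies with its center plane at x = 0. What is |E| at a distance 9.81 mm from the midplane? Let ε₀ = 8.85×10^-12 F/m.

1.84×10^6 N/C

The point |x| = 9.81 mm lies outside the slab (half-thickness 0.00705 m). A symmetric pillbox spanning the full slab encloses Q_enc = ρ·d·A.
Flux = 2EA ⇒ E = |ρ|d/(2ε₀), independent of distance outside.
E = (2.31e-3)(0.0141)/(2·8.85×10^-12) = 1.84×10^6 N/C.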